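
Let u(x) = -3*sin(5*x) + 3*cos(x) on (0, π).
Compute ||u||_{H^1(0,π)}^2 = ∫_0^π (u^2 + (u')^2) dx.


||u||_{H^1(0,π)}^2 = 126*π

u'(x) = -3*sin(x) - 15*cos(5*x).
Expand u² and (u')² and integrate term by term on (0, π), using: for integers n ≥ 1, ∫_0^π sin²(nx) dx = ∫_0^π cos²(nx) dx = π/2; for n ≠ n', ∫_0^π sin(nx)sin(n'x) dx = ∫_0^π cos(nx)cos(n'x) dx = 0; and by product-to-sum, ∫_0^π sin(nx)cos(n'x) dx = ½∫_0^π [sin((n+n')x) + sin((n−n')x)] dx, which is 0 when n+n' is even and 2n/(n²−n'²) when n+n' is odd (it need not vanish on (0, π)).
  u² squared terms: (-3)²·∫sin(5x)² dx = 9·π/2 = 9*π/2;  (3)²·∫cos(x)² dx = 9·π/2 = 9*π/2.
  u² cross terms: 2·(-3)·(3)·∫sin(5x)·cos(x) dx = -18·(0) = 0.
  So ∫_0^π u² dx = 9*π/2 + 9*π/2 + 0 = 9*π.
  (u')² squared terms: (-15)²·∫cos(5x)² dx = 225·π/2 = 225*π/2;  (-3)²·∫sin(x)² dx = 9·π/2 = 9*π/2.
  (u')² cross terms: 2·(-15)·(-3)·∫cos(5x)·sin(x) dx = 90·(0) = 0.
  So ∫_0^π (u')² dx = 225*π/2 + 9*π/2 + 0 = 117*π.
||u||_{H^1}^2 = (9*π) + (117*π) = 126*π.


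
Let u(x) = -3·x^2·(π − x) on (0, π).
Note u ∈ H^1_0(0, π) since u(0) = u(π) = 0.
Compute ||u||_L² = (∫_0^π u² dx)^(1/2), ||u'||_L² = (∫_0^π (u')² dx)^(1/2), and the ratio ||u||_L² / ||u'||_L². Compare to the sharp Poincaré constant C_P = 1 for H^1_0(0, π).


||u||_L² / ||u'||_L² = sqrt(14)*π/14 < C_P = 1.

u(x) = -3·x^2·(π − x), so u'(x) = 3*x*(3*x - 2*π).
u(x) = -3·x^2·(π − x) vanishes at x = 0 and x = π, so u ∈ H^1_0(0, π). Differentiate via the product rule and integrate the resulting polynomials term by term.
  ∫_0^π u² dx = ∫_0^π (9*x^6 - 18*π*x^5 + 9*π^2*x^4) dx. Term by term:
    ∫_0^π 9*x^6 dx = 9*π^7/7;  ∫_0^π -18*π*x^5 dx = -3*π^7;  ∫_0^π 9*π^2*x^4 dx = 9*π^7/5.
  Sum: 9*π^7/7 − 3*π^7 + 9*π^7/5 = 3*π^7/35.
  ∫_0^π (u')² dx = ∫_0^π (81*x^4 - 108*π*x^3 + 36*π^2*x^2) dx. Term by term:
    ∫_0^π 81*x^4 dx = 81*π^5/5;  ∫_0^π -108*π*x^3 dx = -27*π^5;  ∫_0^π 36*π^2*x^2 dx = 12*π^5.
  Sum: 81*π^5/5 − 27*π^5 + 12*π^5 = 6*π^5/5.
∫_0^π u² dx = 3*π^7/35, so ||u||_L² = sqrt(105)*π^(7/2)/35.
∫_0^π (u')² dx = 6*π^5/5, so ||u'||_L² = sqrt(30)*π^(5/2)/5.
Ratio ||u||_L² / ||u'||_L² = sqrt(14)*π/14.
Sharp Poincaré constant on H^1_0(0, π) is C_P = L/π = 1, achieved by sin(x).
A polynomial bump cannot attain the sharp Poincaré constant (only the first sine eigenfunction does), so the ratio is strictly less than C_P, consistent with ||u||_L² ≤ C_P ||u'||_L².


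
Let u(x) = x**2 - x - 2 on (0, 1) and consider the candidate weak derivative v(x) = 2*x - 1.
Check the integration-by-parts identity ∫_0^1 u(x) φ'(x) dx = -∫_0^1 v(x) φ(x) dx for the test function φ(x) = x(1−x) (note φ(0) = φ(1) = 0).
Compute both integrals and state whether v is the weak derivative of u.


LHS = 0, RHS = 0. Yes, v = u' weakly.

u(x) = x**2 - x - 2, classical derivative u'(x) = 2*x - 1.
φ(x) = x(1−x), so φ'(x) = 1 - 2*x.
Note φ(0) = φ(1) = 0, so the boundary term u·φ vanishes.
LHS = ∫_0^1 u(x) φ'(x) dx = ∫_0^1 (-2*x^3 + 3*x^2 + 3*x - 2) dx. Term by term:
  ∫_0^1 -2*x^3 dx = -1/2;  ∫_0^1 3*x^2 dx = 1;  ∫_0^1 3*x dx = 3/2;
  ∫_0^1 -2 dx = -2.
Sum: -1/2 + 1 + 3/2 − 2 = 0.
So LHS = 0.
∫_0^1 v(x) φ(x) dx = ∫_0^1 (-2*x^3 + 3*x^2 - x) dx. Term by term:
  ∫_0^1 -2*x^3 dx = -1/2;  ∫_0^1 3*x^2 dx = 1;  ∫_0^1 -x dx = -1/2.
Sum: -1/2 + 1 − 1/2 = 0.
So RHS = -∫_0^1 v(x) φ(x) dx = 0.
LHS = RHS, so the identity holds for this test φ.
Moreover u is smooth here and v(x) = u'(x) = 2*x - 1 pointwise, so the identity holds for every test function. Hence v is the weak derivative of u.


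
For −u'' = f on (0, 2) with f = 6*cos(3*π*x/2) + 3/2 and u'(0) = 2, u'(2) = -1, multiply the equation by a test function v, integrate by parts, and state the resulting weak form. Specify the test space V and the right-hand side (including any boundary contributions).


V = H^1(0, 2) (v unrestricted at boundary; u is determined up to an additive constant); weak form: ∫_0^2 u'v' dx = ∫_0^2 (6*cos(3*π*x/2) + 3/2) v dx − v(2) − 2·v(0) for all v ∈ V.

Multiply both sides by a test function v and integrate from 0 to 2:
  ∫_0^2 −u''(x) v(x) dx = ∫_0^2 f(x) v(x) dx.
Integrate the LHS by parts once:
  ∫_0^2 −u'' v dx = −[u'(x) v(x)]_0^2 + ∫_0^2 u'(x) v'(x) dx.
Thus ∫_0^2 u'(x) v'(x) dx = ∫_0^2 f(x) v(x) dx + [u'(x) v(x)]_0^2.
Choose V so that boundary terms are either known or forced to vanish.
u has inhomogeneous Neumann u'(0) = 2, u'(2) = -1. [u' v]_0^2 = (-1)·v(2) − (2)·v(0) = − v(2) − 2·v(0). Take V = H^1(0, 2); boundary term becomes part of RHS.
Weak formulation: find u (satisfying any essential BC) such that ∫_0^2 u'(x) v'(x) dx = ∫_0^2 f v dx − v(2) − 2·v(0) for all v ∈ V (Neumann data are natural BCs: they enter the RHS as boundary terms).
Substituting f(x) = 6*cos(3*π*x/2) + 3/2, the right-hand side is ∫_0^2 (6*cos(3*π*x/2) + 3/2) v dx − v(2) − 2·v(0).
Compatibility check (pure Neumann): taking v ≡ 1 ∈ V gives 0 = ∫_0^2 f dx + (-1) − (2), i.e. ∫_0^2 f dx must equal u'(0) − u'(2) = 3. Indeed ∫_0^2 (6*cos(3*π*x/2) + 3/2) dx = 3, so the data are compatible. The solution is then unique only up to an additive constant (fix it e.g. by requiring ∫_0^2 u dx = 0).


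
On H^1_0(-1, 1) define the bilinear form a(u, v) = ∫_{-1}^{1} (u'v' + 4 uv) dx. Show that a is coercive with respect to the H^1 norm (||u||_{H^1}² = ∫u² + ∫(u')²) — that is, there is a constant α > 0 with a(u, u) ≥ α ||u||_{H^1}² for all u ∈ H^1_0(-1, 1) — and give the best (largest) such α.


α = 1

Coercivity of a(·,·) on H^1_0(-1, 1) means a(u, u) ≥ α ||u||_{H^1}² for every u ∈ H^1_0.
The interval has length L = 2, and Poincaré/coercivity depend only on L. Here a(u, u) = ∫(u')² + (4)·∫u².
Here c = 4 ≥ 1, so a(u,u) = ∫(u')² + c∫u² ≥ ∫(u')² + ∫u² = ||u||_{H^1}², i.e. α = 1 works. No larger α is possible: a(u,u) ≥ α||u||_{H^1}² means (1−α)∫(u')² ≥ (α−c)∫u², and for the modes u_n = sin(nπ(x−x₀)/L) (x₀ the left endpoint) one has ∫u_n²/∫(u_n')² = (L/(nπ))² → 0, so a(u_n,u_n)/||u_n||_{H^1}² → 1. Hence the optimal constant is α = 1.
Therefore α = 1.


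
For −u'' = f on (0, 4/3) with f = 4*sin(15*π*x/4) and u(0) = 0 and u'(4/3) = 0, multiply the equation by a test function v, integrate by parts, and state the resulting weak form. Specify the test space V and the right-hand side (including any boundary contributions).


V = {v ∈ H^1(0, 4/3) : v(0) = 0} (test functions vanish at x = 0 where u is specified); weak form: ∫_0^4/3 u'v' dx = ∫_0^4/3 (4*sin(15*π*x/4)) v dx for all v ∈ V.

Multiply both sides by a test function v and integrate from 0 to 4/3:
  ∫_0^4/3 −u''(x) v(x) dx = ∫_0^4/3 f(x) v(x) dx.
Integrate the LHS by parts once:
  ∫_0^4/3 −u'' v dx = −[u'(x) v(x)]_0^4/3 + ∫_0^4/3 u'(x) v'(x) dx.
Thus ∫_0^4/3 u'(x) v'(x) dx = ∫_0^4/3 f(x) v(x) dx + [u'(x) v(x)]_0^4/3.
Choose V so that boundary terms are either known or forced to vanish.
Mixed BC: u(0) = 0 (Dirichlet) and u'(4/3) = 0 (Neumann). Define V = {v ∈ H^1(0, 4/3) : v(0) = 0}. Then [u' v]_0^4/3 = u'(4/3)·v(4/3) − u'(0)·0 = 0.
Weak formulation: find u (satisfying any essential BC) such that ∫_0^4/3 u'(x) v'(x) dx = ∫_0^4/3 f v dx for all v ∈ V (Dirichlet at 0 absorbed into V; the Neumann datum at x = 4/3 is zero, so no boundary term remains).
Substituting f(x) = 4*sin(15*π*x/4), the right-hand side is ∫_0^4/3 (4*sin(15*π*x/4)) v dx.


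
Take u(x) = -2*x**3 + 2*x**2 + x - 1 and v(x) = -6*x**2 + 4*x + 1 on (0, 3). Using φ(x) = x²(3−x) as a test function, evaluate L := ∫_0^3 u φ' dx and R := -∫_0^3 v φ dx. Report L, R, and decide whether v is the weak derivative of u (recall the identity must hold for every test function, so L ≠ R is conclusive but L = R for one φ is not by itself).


LHS = 1809/20, RHS = 1809/20. Yes, v = u' weakly.

u(x) = -2*x**3 + 2*x**2 + x - 1, classical derivative u'(x) = -6*x**2 + 4*x + 1.
φ(x) = x²(3−x), so φ'(x) = 3*x*(2 - x).
Note φ(0) = φ(3) = 0, so the boundary term u·φ vanishes.
LHS = ∫_0^3 u(x) φ'(x) dx = ∫_0^3 (6*x^5 - 18*x^4 + 9*x^3 + 9*x^2 - 6*x) dx. Term by term:
  ∫_0^3 6*x^5 dx = 729;  ∫_0^3 -18*x^4 dx = -4374/5;  ∫_0^3 9*x^3 dx = 729/4;
  ∫_0^3 9*x^2 dx = 81;  ∫_0^3 -6*x dx = -27.
Sum: 729 − 4374/5 + 729/4 + 81 − 27 = 1809/20.
So LHS = 1809/20.
∫_0^3 v(x) φ(x) dx = ∫_0^3 (6*x^5 - 22*x^4 + 11*x^3 + 3*x^2) dx. Term by term:
  ∫_0^3 6*x^5 dx = 729;  ∫_0^3 -22*x^4 dx = -5346/5;  ∫_0^3 11*x^3 dx = 891/4;
  ∫_0^3 3*x^2 dx = 27.
Sum: 729 − 5346/5 + 891/4 + 27 = -1809/20.
So RHS = -∫_0^3 v(x) φ(x) dx = 1809/20.
LHS = RHS, so the identity holds for this test φ.
Moreover u is smooth here and v(x) = u'(x) = -6*x**2 + 4*x + 1 pointwise, so the identity holds for every test function. Hence v is the weak derivative of u.


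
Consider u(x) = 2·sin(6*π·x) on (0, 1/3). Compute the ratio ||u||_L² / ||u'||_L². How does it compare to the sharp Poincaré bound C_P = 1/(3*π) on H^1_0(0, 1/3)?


||u||_L² / ||u'||_L² = 1/(6*π) < C_P = 1/(3*π).

u(x) = 2·sin(6*π·x), so u'(x) = 12*π*cos(6*π*x).
Writing u(x) = A·sin(kπx/L) with A = 2 and k = 2, use ∫_0^L sin²(kπx/L) dx = L/2 and ∫_0^L cos²(kπx/L) dx = L/2.
u² = 4·sin²(6*π·x) and (u')² = 144*π^2·cos²(6*π·x), and each of sin², cos² integrates to L/2 = 1/6 over (0, 1/3).
∫_0^1/3 u² dx = 2/3, so ||u||_L² = sqrt(6)/3.
∫_0^1/3 (u')² dx = 24*π^2, so ||u'||_L² = 2*sqrt(6)*π.
Ratio ||u||_L² / ||u'||_L² = 1/(6*π).
Sharp Poincaré constant on H^1_0(0, 1/3) is C_P = L/π = 1/(3*π), achieved by sin(3*π·x).
This is the k = 2 harmonic; the ratio L/(kπ) is strictly less than C_P = L/π, consistent with the sharp inequality ||u||_L² ≤ C_P ||u'||_L².


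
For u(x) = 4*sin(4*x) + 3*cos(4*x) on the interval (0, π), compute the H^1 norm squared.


||u||_{H^1(0,π)}^2 = 425*π/2

u'(x) = -12*sin(4*x) + 16*cos(4*x).
Expand u² and (u')² and integrate term by term on (0, π), using: for integers n ≥ 1, ∫_0^π sin²(nx) dx = ∫_0^π cos²(nx) dx = π/2; for n ≠ n', ∫_0^π sin(nx)sin(n'x) dx = ∫_0^π cos(nx)cos(n'x) dx = 0; and by product-to-sum, ∫_0^π sin(nx)cos(n'x) dx = ½∫_0^π [sin((n+n')x) + sin((n−n')x)] dx, which is 0 when n+n' is even and 2n/(n²−n'²) when n+n' is odd (it need not vanish on (0, π)).
  u² squared terms: (3)²·∫cos(4x)² dx = 9·π/2 = 9*π/2;  (4)²·∫sin(4x)² dx = 16·π/2 = 8*π.
  u² cross terms: 2·(3)·(4)·∫cos(4x)·sin(4x) dx = 24·(0) = 0.
  So ∫_0^π u² dx = 9*π/2 + 8*π + 0 = 25*π/2.
  (u')² squared terms: (-12)²·∫sin(4x)² dx = 144·π/2 = 72*π;  (16)²·∫cos(4x)² dx = 256·π/2 = 128*π.
  (u')² cross terms: 2·(-12)·(16)·∫sin(4x)·cos(4x) dx = -384·(0) = 0.
  So ∫_0^π (u')² dx = 72*π + 128*π + 0 = 200*π.
||u||_{H^1}^2 = (25*π/2) + (200*π) = 425*π/2.


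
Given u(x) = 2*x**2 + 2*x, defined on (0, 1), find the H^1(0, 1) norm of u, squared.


||u||_{H^1}^2 = 322/15

The H^1 norm (squared) on an interval (0, L) is
  ||u||_{H^1}^2 = ∫_0^L u(x)^2 dx + ∫_0^L u'(x)^2 dx.
Compute u'(x) = 4*x + 2.
Then u(x)^2 = 4*x**4 + 8*x**3 + 4*x**2 and u'(x)^2 = 16*x**2 + 16*x + 4.
Integrate each monomial from 0 to 1 using ∫_0^1 c·x^n dx = c·1^(n+1)/(n+1):
  ∫_0^1 u(x)^2 dx = ∫_0^1 (4*x^4 + 8*x^3 + 4*x^2) dx. Term by term:
    ∫_0^1 4*x^4 dx = 4/5;  ∫_0^1 8*x^3 dx = 2;  ∫_0^1 4*x^2 dx = 4/3.
  Sum: 4/5 + 2 + 4/3 = 62/15.
  ∫_0^1 u'(x)^2 dx = ∫_0^1 (16*x^2 + 16*x + 4) dx. Term by term:
    ∫_0^1 16*x^2 dx = 16/3;  ∫_0^1 16*x dx = 8;  ∫_0^1 4 dx = 4.
  Sum: 16/3 + 8 + 4 = 52/3.
Adding: ||u||_{H^1}^2 = 62/15 + 52/3 = 322/15.


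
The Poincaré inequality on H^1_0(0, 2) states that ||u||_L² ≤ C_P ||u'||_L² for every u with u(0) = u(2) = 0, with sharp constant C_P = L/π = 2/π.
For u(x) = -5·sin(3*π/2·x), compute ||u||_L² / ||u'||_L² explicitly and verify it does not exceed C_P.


||u||_L² / ||u'||_L² = 2/(3*π) < C_P = 2/π.

u(x) = -5·sin(3*π/2·x), so u'(x) = -15*π*cos(3*π*x/2)/2.
Writing u(x) = A·sin(kπx/L) with A = -5 and k = 3, use ∫_0^L sin²(kπx/L) dx = L/2 and ∫_0^L cos²(kπx/L) dx = L/2.
u² = 25·sin²(3*π/2·x) and (u')² = 225*π^2/4·cos²(3*π/2·x), and each of sin², cos² integrates to L/2 = 1 over (0, 2).
∫_0^2 u² dx = 25, so ||u||_L² = 5.
∫_0^2 (u')² dx = 225*π^2/4, so ||u'||_L² = 15*π/2.
Ratio ||u||_L² / ||u'||_L² = 2/(3*π).
Sharp Poincaré constant on H^1_0(0, 2) is C_P = L/π = 2/π, achieved by sin(π/2·x).
This is the k = 3 harmonic; the ratio L/(kπ) is strictly less than C_P = L/π, consistent with the sharp inequality ||u||_L² ≤ C_P ||u'||_L².


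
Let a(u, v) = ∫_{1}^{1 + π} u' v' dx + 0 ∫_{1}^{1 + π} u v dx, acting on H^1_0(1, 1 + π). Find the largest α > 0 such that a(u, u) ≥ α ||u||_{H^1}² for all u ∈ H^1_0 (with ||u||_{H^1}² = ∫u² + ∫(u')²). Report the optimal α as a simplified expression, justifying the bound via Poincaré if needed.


α = 1/2

Coercivity of a(·,·) on H^1_0(1, 1 + π) means a(u, u) ≥ α ||u||_{H^1}² for every u ∈ H^1_0.
The interval has length L = π, and Poincaré/coercivity depend only on L. Here a(u, u) = ∫(u')² + (0)·∫u².
Here c = 0, so a(u,u) = ∫(u')² alone. The condition a(u,u) ≥ α||u||_{H^1}² reads (1−α)∫(u')² ≥ (α−c)∫u². Any admissible α is ≤ 1 (rapidly oscillating u have ∫u²/∫(u')² → 0), and α = 1 would force 0 ≥ (1−c)∫u², impossible since c < 1; so 1−α > 0. By the sharp Poincaré inequality on H^1_0 of an interval of length L, ∫(u')² ≥ (π/L)²∫u² with equality for the first sine mode sin(π(x−x₀)/L) (x₀ the left endpoint), so the inequality holds for all u iff (1−α)(π/L)² ≥ α − c, i.e. α ≤ ((π/L)² + c)/((π/L)² + 1) = (1 + c(L/π)²)/(1 + (L/π)²). (Direct route, valid since c ≤ 0: Poincaré gives c∫u² ≥ c(L/π)²∫(u')², so a(u,u) ≥ (1 + c(L/π)²)∫(u')², while ||u||_{H^1}² ≤ (1 + (L/π)²)∫(u')²; dividing yields the same α.) With (π/L)² = 1 and c = 0, the largest admissible constant is α = ((π/L)² + c)/((π/L)² + 1).
Simplifying, α = 1/2.


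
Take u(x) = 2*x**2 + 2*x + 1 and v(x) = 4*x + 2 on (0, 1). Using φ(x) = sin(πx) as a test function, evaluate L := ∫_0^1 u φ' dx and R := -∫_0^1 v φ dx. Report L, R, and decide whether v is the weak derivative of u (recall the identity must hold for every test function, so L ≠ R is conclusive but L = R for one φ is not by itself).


LHS = -8/π, RHS = -8/π. Yes, v = u' weakly.

u(x) = 2*x**2 + 2*x + 1, classical derivative u'(x) = 4*x + 2.
φ(x) = sin(πx), so φ'(x) = π*cos(π*x).
Note φ(0) = φ(1) = 0, so the boundary term u·φ vanishes.
LHS = ∫_0^1 u(x) φ'(x) dx = ∫_0^1 (2*π*x^2*cos(π*x) + 2*π*x*cos(π*x) + π*cos(π*x)) dx. Term by term:
  ∫_0^1 π*cos(π*x) dx = 0;  ∫_0^1 2*π*x*cos(π*x) dx = -4/π;  ∫_0^1 2*π*x^2*cos(π*x) dx = -4/π.
Sum: 0 − 4/π − 4/π = -8/π.
So LHS = -8/π.
∫_0^1 v(x) φ(x) dx = ∫_0^1 (4*x*sin(π*x) + 2*sin(π*x)) dx. Term by term:
  ∫_0^1 2*sin(π*x) dx = 4/π;  ∫_0^1 4*x*sin(π*x) dx = 4/π.
Sum: 4/π + 4/π = 8/π.
So RHS = -∫_0^1 v(x) φ(x) dx = -8/π.
LHS = RHS, so the identity holds for this test φ.
Moreover u is smooth here and v(x) = u'(x) = 4*x + 2 pointwise, so the identity holds for every test function. Hence v is the weak derivative of u.


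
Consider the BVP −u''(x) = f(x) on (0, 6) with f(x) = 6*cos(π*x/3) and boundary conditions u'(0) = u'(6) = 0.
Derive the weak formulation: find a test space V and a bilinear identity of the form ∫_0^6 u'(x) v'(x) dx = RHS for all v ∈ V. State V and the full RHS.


V = H^1(0, 6) (no boundary constraint on v; u is determined up to an additive constant); weak form: ∫_0^6 u'v' dx = ∫_0^6 (6*cos(π*x/3)) v dx for all v ∈ V.

Multiply both sides by a test function v and integrate from 0 to 6:
  ∫_0^6 −u''(x) v(x) dx = ∫_0^6 f(x) v(x) dx.
Integrate the LHS by parts once:
  ∫_0^6 −u'' v dx = −[u'(x) v(x)]_0^6 + ∫_0^6 u'(x) v'(x) dx.
Thus ∫_0^6 u'(x) v'(x) dx = ∫_0^6 f(x) v(x) dx + [u'(x) v(x)]_0^6.
Choose V so that boundary terms are either known or forced to vanish.
u has homogeneous Neumann: u'(0) = u'(6) = 0. So [u' v]_0^6 = 0·v(6) − 0·v(0) = 0 for any v; take V = H^1(0, 6).
Weak formulation: find u (satisfying any essential BC) such that ∫_0^6 u'(x) v'(x) dx = ∫_0^6 f v dx for all v ∈ V (homogeneous Neumann, so boundary terms vanish).
Substituting f(x) = 6*cos(π*x/3), the right-hand side is ∫_0^6 (6*cos(π*x/3)) v dx.
Compatibility check (pure Neumann): taking v ≡ 1 ∈ V gives 0 = ∫_0^6 f dx + (0) − (0), i.e. ∫_0^6 f dx must equal u'(0) − u'(6) = 0. Indeed ∫_0^6 (6*cos(π*x/3)) dx = 0, so the data are compatible. The solution is then unique only up to an additive constant (fix it e.g. by requiring ∫_0^6 u dx = 0).


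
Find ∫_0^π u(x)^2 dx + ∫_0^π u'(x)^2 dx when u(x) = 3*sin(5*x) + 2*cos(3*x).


||u||_{H^1(0,π)}^2 = 137*π

u'(x) = -6*sin(3*x) + 15*cos(5*x).
Expand u² and (u')² and integrate term by term on (0, π), using: for integers n ≥ 1, ∫_0^π sin²(nx) dx = ∫_0^π cos²(nx) dx = π/2; for n ≠ n', ∫_0^π sin(nx)sin(n'x) dx = ∫_0^π cos(nx)cos(n'x) dx = 0; and by product-to-sum, ∫_0^π sin(nx)cos(n'x) dx = ½∫_0^π [sin((n+n')x) + sin((n−n')x)] dx, which is 0 when n+n' is even and 2n/(n²−n'²) when n+n' is odd (it need not vanish on (0, π)).
  u² squared terms: (2)²·∫cos(3x)² dx = 4·π/2 = 2*π;  (3)²·∫sin(5x)² dx = 9·π/2 = 9*π/2.
  u² cross terms: 2·(2)·(3)·∫cos(3x)·sin(5x) dx = 12·(0) = 0.
  So ∫_0^π u² dx = 2*π + 9*π/2 + 0 = 13*π/2.
  (u')² squared terms: (-6)²·∫sin(3x)² dx = 36·π/2 = 18*π;  (15)²·∫cos(5x)² dx = 225·π/2 = 225*π/2.
  (u')² cross terms: 2·(-6)·(15)·∫sin(3x)·cos(5x) dx = -180·(0) = 0.
  So ∫_0^π (u')² dx = 18*π + 225*π/2 + 0 = 261*π/2.
||u||_{H^1}^2 = (13*π/2) + (261*π/2) = 137*π.


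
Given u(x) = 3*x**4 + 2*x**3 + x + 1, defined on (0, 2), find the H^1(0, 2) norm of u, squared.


||u||_{H^1}^2 = 593392/105

The H^1 norm (squared) on an interval (0, L) is
  ||u||_{H^1}^2 = ∫_0^L u(x)^2 dx + ∫_0^L u'(x)^2 dx.
Compute u'(x) = 12*x**3 + 6*x**2 + 1.
Then u(x)^2 = 9*x**8 + 12*x**7 + 4*x**6 + 6*x**5 + 10*x**4 + 4*x**3 + x**2 + 2*x + 1 and u'(x)^2 = 144*x**6 + 144*x**5 + 36*x**4 + 24*x**3 + 12*x**2 + 1.
Integrate each monomial from 0 to 2 using ∫_0^2 c·x^n dx = c·2^(n+1)/(n+1):
  ∫_0^2 u(x)^2 dx = ∫_0^2 (9*x^8 + 12*x^7 + 4*x^6 + 6*x^5 + 10*x^4 + 4*x^3 + x^2 + 2*x + 1) dx. Term by term:
    ∫_0^2 9*x^8 dx = 512;  ∫_0^2 12*x^7 dx = 384;  ∫_0^2 4*x^6 dx = 512/7;
    ∫_0^2 6*x^5 dx = 64;  ∫_0^2 10*x^4 dx = 64;  ∫_0^2 4*x^3 dx = 16;
    ∫_0^2 x^2 dx = 8/3;  ∫_0^2 2*x dx = 4;  ∫_0^2 1 dx = 2.
  Sum: 512 + 384 + 512/7 + 64 + 64 + 16 + 8/3 + 4 + 2 = 23558/21.
  ∫_0^2 u'(x)^2 dx = ∫_0^2 (144*x^6 + 144*x^5 + 36*x^4 + 24*x^3 + 12*x^2 + 1) dx. Term by term:
    ∫_0^2 144*x^6 dx = 18432/7;  ∫_0^2 144*x^5 dx = 1536;  ∫_0^2 36*x^4 dx = 1152/5;
    ∫_0^2 24*x^3 dx = 96;  ∫_0^2 12*x^2 dx = 32;  ∫_0^2 1 dx = 2.
  Sum: 18432/7 + 1536 + 1152/5 + 96 + 32 + 2 = 158534/35.
Adding: ||u||_{H^1}^2 = 23558/21 + 158534/35 = 593392/105.


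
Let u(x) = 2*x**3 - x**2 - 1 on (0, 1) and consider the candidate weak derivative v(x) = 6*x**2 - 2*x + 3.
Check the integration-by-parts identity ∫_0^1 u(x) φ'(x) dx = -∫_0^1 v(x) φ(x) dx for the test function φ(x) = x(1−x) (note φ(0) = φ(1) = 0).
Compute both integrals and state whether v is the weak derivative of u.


LHS = -2/15, RHS = -19/30. No, v is not the weak derivative of u.

u(x) = 2*x**3 - x**2 - 1, classical derivative u'(x) = 6*x**2 - 2*x.
φ(x) = x(1−x), so φ'(x) = 1 - 2*x.
Note φ(0) = φ(1) = 0, so the boundary term u·φ vanishes.
LHS = ∫_0^1 u(x) φ'(x) dx = ∫_0^1 (-4*x^4 + 4*x^3 - x^2 + 2*x - 1) dx. Term by term:
  ∫_0^1 -4*x^4 dx = -4/5;  ∫_0^1 4*x^3 dx = 1;  ∫_0^1 -x^2 dx = -1/3;
  ∫_0^1 2*x dx = 1;  ∫_0^1 -1 dx = -1.
Sum: -4/5 + 1 − 1/3 + 1 − 1 = -2/15.
So LHS = -2/15.
∫_0^1 v(x) φ(x) dx = ∫_0^1 (-6*x^4 + 8*x^3 - 5*x^2 + 3*x) dx. Term by term:
  ∫_0^1 -6*x^4 dx = -6/5;  ∫_0^1 8*x^3 dx = 2;  ∫_0^1 -5*x^2 dx = -5/3;
  ∫_0^1 3*x dx = 3/2.
Sum: -6/5 + 2 − 5/3 + 3/2 = 19/30.
So RHS = -∫_0^1 v(x) φ(x) dx = -19/30.
LHS − RHS = 1/2 ≠ 0, so the identity fails.
(For a valid weak derivative the identity must hold for EVERY test function, in particular this one. The failure shows v is NOT the weak derivative of u.)
Correct weak derivative would be u'(x) = 6*x**2 - 2*x.


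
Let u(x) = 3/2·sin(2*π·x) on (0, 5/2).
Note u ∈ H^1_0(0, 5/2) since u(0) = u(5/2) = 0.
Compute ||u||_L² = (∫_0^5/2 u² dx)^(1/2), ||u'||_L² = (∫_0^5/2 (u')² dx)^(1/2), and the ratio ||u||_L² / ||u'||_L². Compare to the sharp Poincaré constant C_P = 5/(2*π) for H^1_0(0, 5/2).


||u||_L² / ||u'||_L² = 1/(2*π) < C_P = 5/(2*π).

u(x) = 3/2·sin(2*π·x), so u'(x) = 3*π*cos(2*π*x).
Writing u(x) = A·sin(kπx/L) with A = 3/2 and k = 5, use ∫_0^L sin²(kπx/L) dx = L/2 and ∫_0^L cos²(kπx/L) dx = L/2.
u² = 9/4·sin²(2*π·x) and (u')² = 9*π^2·cos²(2*π·x), and each of sin², cos² integrates to L/2 = 5/4 over (0, 5/2).
∫_0^5/2 u² dx = 45/16, so ||u||_L² = 3*sqrt(5)/4.
∫_0^5/2 (u')² dx = 45*π^2/4, so ||u'||_L² = 3*sqrt(5)*π/2.
Ratio ||u||_L² / ||u'||_L² = 1/(2*π).
Sharp Poincaré constant on H^1_0(0, 5/2) is C_P = L/π = 5/(2*π), achieved by sin(2*π/5·x).
This is the k = 5 harmonic; the ratio L/(kπ) is strictly less than C_P = L/π, consistent with the sharp inequality ||u||_L² ≤ C_P ||u'||_L².


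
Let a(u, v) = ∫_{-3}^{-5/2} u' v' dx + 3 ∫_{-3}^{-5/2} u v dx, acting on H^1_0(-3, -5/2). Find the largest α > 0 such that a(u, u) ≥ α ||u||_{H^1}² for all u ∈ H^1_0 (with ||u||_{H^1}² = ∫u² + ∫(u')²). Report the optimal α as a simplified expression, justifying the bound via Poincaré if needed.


α = 1

Coercivity of a(·,·) on H^1_0(-3, -5/2) means a(u, u) ≥ α ||u||_{H^1}² for every u ∈ H^1_0.
The interval has length L = 1/2, and Poincaré/coercivity depend only on L. Here a(u, u) = ∫(u')² + (3)·∫u².
Here c = 3 ≥ 1, so a(u,u) = ∫(u')² + c∫u² ≥ ∫(u')² + ∫u² = ||u||_{H^1}², i.e. α = 1 works. No larger α is possible: a(u,u) ≥ α||u||_{H^1}² means (1−α)∫(u')² ≥ (α−c)∫u², and for the modes u_n = sin(nπ(x−x₀)/L) (x₀ the left endpoint) one has ∫u_n²/∫(u_n')² = (L/(nπ))² → 0, so a(u_n,u_n)/||u_n||_{H^1}² → 1. Hence the optimal constant is α = 1.
Therefore α = 1.


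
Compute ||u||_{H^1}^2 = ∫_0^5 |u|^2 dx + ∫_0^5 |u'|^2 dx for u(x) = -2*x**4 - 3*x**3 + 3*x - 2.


||u||_{H^1}^2 = 333807415/126

The H^1 norm (squared) on an interval (0, L) is
  ||u||_{H^1}^2 = ∫_0^L u(x)^2 dx + ∫_0^L u'(x)^2 dx.
Compute u'(x) = -8*x**3 - 9*x**2 + 3.
Then u(x)^2 = 4*x**8 + 12*x**7 + 9*x**6 - 12*x**5 - 10*x**4 + 12*x**3 + 9*x**2 - 12*x + 4 and u'(x)^2 = 64*x**6 + 144*x**5 + 81*x**4 - 48*x**3 - 54*x**2 + 9.
Integrate each monomial from 0 to 5 using ∫_0^5 c·x^n dx = c·5^(n+1)/(n+1):
  ∫_0^5 u(x)^2 dx = ∫_0^5 (4*x^8 + 12*x^7 + 9*x^6 - 12*x^5 - 10*x^4 + 12*x^3 + 9*x^2 - 12*x + 4) dx. Term by term:
    ∫_0^5 4*x^8 dx = 7812500/9;  ∫_0^5 12*x^7 dx = 1171875/2;  ∫_0^5 9*x^6 dx = 703125/7;
    ∫_0^5 -12*x^5 dx = -31250;  ∫_0^5 -10*x^4 dx = -6250;  ∫_0^5 12*x^3 dx = 1875;
    ∫_0^5 9*x^2 dx = 375;  ∫_0^5 -12*x dx = -150;  ∫_0^5 4 dx = 20.
  Sum: 7812500/9 + 1171875/2 + 703125/7 − 31250 − 6250 + 1875 + 375 − 150 + 20 = 191401495/126.
  ∫_0^5 u'(x)^2 dx = ∫_0^5 (64*x^6 + 144*x^5 + 81*x^4 - 48*x^3 - 54*x^2 + 9) dx. Term by term:
    ∫_0^5 64*x^6 dx = 5000000/7;  ∫_0^5 144*x^5 dx = 375000;  ∫_0^5 81*x^4 dx = 50625;
    ∫_0^5 -48*x^3 dx = -7500;  ∫_0^5 -54*x^2 dx = -2250;  ∫_0^5 9 dx = 45.
  Sum: 5000000/7 + 375000 + 50625 − 7500 − 2250 + 45 = 7911440/7.
Adding: ||u||_{H^1}^2 = 191401495/126 + 7911440/7 = 333807415/126.


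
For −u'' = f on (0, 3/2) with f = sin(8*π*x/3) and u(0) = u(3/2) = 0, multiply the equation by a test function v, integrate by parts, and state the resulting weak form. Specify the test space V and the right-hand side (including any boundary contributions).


V = H^1_0(0, 3/2) (so v(0) = v(3/2) = 0); weak form: ∫_0^3/2 u'v' dx = ∫_0^3/2 (sin(8*π*x/3)) v dx for all v ∈ V.

Multiply both sides by a test function v and integrate from 0 to 3/2:
  ∫_0^3/2 −u''(x) v(x) dx = ∫_0^3/2 f(x) v(x) dx.
Integrate the LHS by parts once:
  ∫_0^3/2 −u'' v dx = −[u'(x) v(x)]_0^3/2 + ∫_0^3/2 u'(x) v'(x) dx.
Thus ∫_0^3/2 u'(x) v'(x) dx = ∫_0^3/2 f(x) v(x) dx + [u'(x) v(x)]_0^3/2.
Choose V so that boundary terms are either known or forced to vanish.
u is Dirichlet: u(0) = u(3/2) = 0. Let V = H^1_0(0, 3/2); then v(0) = v(3/2) = 0, and [u' v]_0^3/2 = 0.
Weak formulation: find u (satisfying any essential BC) such that ∫_0^3/2 u'(x) v'(x) dx = ∫_0^3/2 f v dx for all v ∈ V.
Substituting f(x) = sin(8*π*x/3), the right-hand side is ∫_0^3/2 (sin(8*π*x/3)) v dx.


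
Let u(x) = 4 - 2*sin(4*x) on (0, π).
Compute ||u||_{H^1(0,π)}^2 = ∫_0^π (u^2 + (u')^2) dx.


||u||_{H^1(0,π)}^2 = 50*π

u'(x) = -8*cos(4*x).
Expand u² and (u')² and integrate term by term on (0, π), using: for integers n ≥ 1, ∫_0^π sin²(nx) dx = ∫_0^π cos²(nx) dx = π/2; for n ≠ n', ∫_0^π sin(nx)sin(n'x) dx = ∫_0^π cos(nx)cos(n'x) dx = 0; and by product-to-sum, ∫_0^π sin(nx)cos(n'x) dx = ½∫_0^π [sin((n+n')x) + sin((n−n')x)] dx, which is 0 when n+n' is even and 2n/(n²−n'²) when n+n' is odd (it need not vanish on (0, π)). For the constant mode: ∫_0^π 1 dx = π, ∫_0^π cos(nx) dx = 0, ∫_0^π sin(nx) dx = (1−(−1)^n)/n.
  u² squared terms: (4)²·∫1 dx = 16·π = 16*π;  (-2)²·∫sin(4x)² dx = 4·π/2 = 2*π.
  u² cross terms: 2·(4)·(-2)·∫1·sin(4x) dx = -16·(0) = 0.
  So ∫_0^π u² dx = 16*π + 2*π + 0 = 18*π.
  (u')² squared terms: (-8)²·∫cos(4x)² dx = 64·π/2 = 32*π.
  So ∫_0^π (u')² dx = 32*π.
||u||_{H^1}^2 = (18*π) + (32*π) = 50*π.


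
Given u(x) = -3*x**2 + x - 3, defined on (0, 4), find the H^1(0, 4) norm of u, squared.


||u||_{H^1}^2 = 37928/15

The H^1 norm (squared) on an interval (0, L) is
  ||u||_{H^1}^2 = ∫_0^L u(x)^2 dx + ∫_0^L u'(x)^2 dx.
Compute u'(x) = 1 - 6*x.
Then u(x)^2 = 9*x**4 - 6*x**3 + 19*x**2 - 6*x + 9 and u'(x)^2 = 36*x**2 - 12*x + 1.
Integrate each monomial from 0 to 4 using ∫_0^4 c·x^n dx = c·4^(n+1)/(n+1):
  ∫_0^4 u(x)^2 dx = ∫_0^4 (9*x^4 - 6*x^3 + 19*x^2 - 6*x + 9) dx. Term by term:
    ∫_0^4 9*x^4 dx = 9216/5;  ∫_0^4 -6*x^3 dx = -384;  ∫_0^4 19*x^2 dx = 1216/3;
    ∫_0^4 -6*x dx = -48;  ∫_0^4 9 dx = 36.
  Sum: 9216/5 − 384 + 1216/3 − 48 + 36 = 27788/15.
  ∫_0^4 u'(x)^2 dx = ∫_0^4 (36*x^2 - 12*x + 1) dx. Term by term:
    ∫_0^4 36*x^2 dx = 768;  ∫_0^4 -12*x dx = -96;  ∫_0^4 1 dx = 4.
  Sum: 768 − 96 + 4 = 676.
Adding: ||u||_{H^1}^2 = 27788/15 + 676 = 37928/15.


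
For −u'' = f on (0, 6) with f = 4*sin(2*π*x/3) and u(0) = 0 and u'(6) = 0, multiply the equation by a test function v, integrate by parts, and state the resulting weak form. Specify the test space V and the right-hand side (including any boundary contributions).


V = {v ∈ H^1(0, 6) : v(0) = 0} (test functions vanish at x = 0 where u is specified); weak form: ∫_0^6 u'v' dx = ∫_0^6 (4*sin(2*π*x/3)) v dx for all v ∈ V.

Multiply both sides by a test function v and integrate from 0 to 6:
  ∫_0^6 −u''(x) v(x) dx = ∫_0^6 f(x) v(x) dx.
Integrate the LHS by parts once:
  ∫_0^6 −u'' v dx = −[u'(x) v(x)]_0^6 + ∫_0^6 u'(x) v'(x) dx.
Thus ∫_0^6 u'(x) v'(x) dx = ∫_0^6 f(x) v(x) dx + [u'(x) v(x)]_0^6.
Choose V so that boundary terms are either known or forced to vanish.
Mixed BC: u(0) = 0 (Dirichlet) and u'(6) = 0 (Neumann). Define V = {v ∈ H^1(0, 6) : v(0) = 0}. Then [u' v]_0^6 = u'(6)·v(6) − u'(0)·0 = 0.
Weak formulation: find u (satisfying any essential BC) such that ∫_0^6 u'(x) v'(x) dx = ∫_0^6 f v dx for all v ∈ V (Dirichlet at 0 absorbed into V; the Neumann datum at x = 6 is zero, so no boundary term remains).
Substituting f(x) = 4*sin(2*π*x/3), the right-hand side is ∫_0^6 (4*sin(2*π*x/3)) v dx.


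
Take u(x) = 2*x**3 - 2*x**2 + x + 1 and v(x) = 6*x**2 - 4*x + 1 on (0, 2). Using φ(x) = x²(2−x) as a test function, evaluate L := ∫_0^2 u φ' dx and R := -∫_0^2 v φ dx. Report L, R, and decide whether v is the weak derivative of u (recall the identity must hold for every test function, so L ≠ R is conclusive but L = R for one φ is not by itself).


LHS = -116/15, RHS = -116/15. Yes, v = u' weakly.

u(x) = 2*x**3 - 2*x**2 + x + 1, classical derivative u'(x) = 6*x**2 - 4*x + 1.
φ(x) = x²(2−x), so φ'(x) = x*(4 - 3*x).
Note φ(0) = φ(2) = 0, so the boundary term u·φ vanishes.
LHS = ∫_0^2 u(x) φ'(x) dx = ∫_0^2 (-6*x^5 + 14*x^4 - 11*x^3 + x^2 + 4*x) dx. Term by term:
  ∫_0^2 -6*x^5 dx = -64;  ∫_0^2 14*x^4 dx = 448/5;  ∫_0^2 -11*x^3 dx = -44;
  ∫_0^2 x^2 dx = 8/3;  ∫_0^2 4*x dx = 8.
Sum: -64 + 448/5 − 44 + 8/3 + 8 = -116/15.
So LHS = -116/15.
∫_0^2 v(x) φ(x) dx = ∫_0^2 (-6*x^5 + 16*x^4 - 9*x^3 + 2*x^2) dx. Term by term:
  ∫_0^2 -6*x^5 dx = -64;  ∫_0^2 16*x^4 dx = 512/5;  ∫_0^2 -9*x^3 dx = -36;
  ∫_0^2 2*x^2 dx = 16/3.
Sum: -64 + 512/5 − 36 + 16/3 = 116/15.
So RHS = -∫_0^2 v(x) φ(x) dx = -116/15.
LHS = RHS, so the identity holds for this test φ.
Moreover u is smooth here and v(x) = u'(x) = 6*x**2 - 4*x + 1 pointwise, so the identity holds for every test function. Hence v is the weak derivative of u.


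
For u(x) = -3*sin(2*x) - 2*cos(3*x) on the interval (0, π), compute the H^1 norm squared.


||u||_{H^1(0,π)}^2 = -96 + 85*π/2

u'(x) = 6*sin(3*x) - 6*cos(2*x).
Expand u² and (u')² and integrate term by term on (0, π), using: for integers n ≥ 1, ∫_0^π sin²(nx) dx = ∫_0^π cos²(nx) dx = π/2; for n ≠ n', ∫_0^π sin(nx)sin(n'x) dx = ∫_0^π cos(nx)cos(n'x) dx = 0; and by product-to-sum, ∫_0^π sin(nx)cos(n'x) dx = ½∫_0^π [sin((n+n')x) + sin((n−n')x)] dx, which is 0 when n+n' is even and 2n/(n²−n'²) when n+n' is odd (it need not vanish on (0, π)).
  u² squared terms: (-3)²·∫sin(2x)² dx = 9·π/2 = 9*π/2;  (-2)²·∫cos(3x)² dx = 4·π/2 = 2*π.
  u² cross terms: 2·(-3)·(-2)·∫sin(2x)·cos(3x) dx = 12·(-4/5) = -48/5.
  So ∫_0^π u² dx = 9*π/2 + 2*π − 48/5 = -48/5 + 13*π/2.
  (u')² squared terms: (-6)²·∫cos(2x)² dx = 36·π/2 = 18*π;  (6)²·∫sin(3x)² dx = 36·π/2 = 18*π.
  (u')² cross terms: 2·(-6)·(6)·∫cos(2x)·sin(3x) dx = -72·(6/5) = -432/5.
  So ∫_0^π (u')² dx = 18*π + 18*π − 432/5 = -432/5 + 36*π.
||u||_{H^1}^2 = (-48/5 + 13*π/2) + (-432/5 + 36*π) = -96 + 85*π/2.


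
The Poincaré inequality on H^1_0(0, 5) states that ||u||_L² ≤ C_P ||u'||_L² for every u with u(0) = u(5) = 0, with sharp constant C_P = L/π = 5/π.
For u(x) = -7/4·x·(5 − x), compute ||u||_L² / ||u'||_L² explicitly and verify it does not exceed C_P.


||u||_L² / ||u'||_L² = sqrt(10)/2 < C_P = 5/π.

u(x) = -7/4·x·(5 − x), so u'(x) = 7*x/2 - 35/4.
u(x) = -7/4·x·(5 − x) vanishes at x = 0 and x = 5, so u ∈ H^1_0(0, 5). Differentiate via the product rule and integrate the resulting polynomials term by term.
  ∫_0^5 u² dx = ∫_0^5 (49*x^4/16 - 245*x^3/8 + 1225*x^2/16) dx. Term by term:
    ∫_0^5 49*x^4/16 dx = 30625/16;  ∫_0^5 -245*x^3/8 dx = -153125/32;  ∫_0^5 1225*x^2/16 dx = 153125/48.
  Sum: 30625/16 − 153125/32 + 153125/48 = 30625/96.
  ∫_0^5 (u')² dx = ∫_0^5 (49*x^2/4 - 245*x/4 + 1225/16) dx. Term by term:
    ∫_0^5 49*x^2/4 dx = 6125/12;  ∫_0^5 -245*x/4 dx = -6125/8;  ∫_0^5 1225/16 dx = 6125/16.
  Sum: 6125/12 − 6125/8 + 6125/16 = 6125/48.
∫_0^5 u² dx = 30625/96, so ||u||_L² = 175*sqrt(6)/24.
∫_0^5 (u')² dx = 6125/48, so ||u'||_L² = 35*sqrt(15)/12.
Ratio ||u||_L² / ||u'||_L² = sqrt(10)/2.
Sharp Poincaré constant on H^1_0(0, 5) is C_P = L/π = 5/π, achieved by sin(π/5·x).
A polynomial bump cannot attain the sharp Poincaré constant (only the first sine eigenfunction does), so the ratio is strictly less than C_P, consistent with ||u||_L² ≤ C_P ||u'||_L².


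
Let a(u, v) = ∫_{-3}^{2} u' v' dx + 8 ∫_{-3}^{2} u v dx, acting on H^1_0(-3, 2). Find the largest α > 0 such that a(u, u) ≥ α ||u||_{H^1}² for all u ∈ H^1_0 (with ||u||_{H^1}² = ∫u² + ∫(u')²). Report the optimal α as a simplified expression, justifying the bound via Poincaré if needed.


α = 1

Coercivity of a(·,·) on H^1_0(-3, 2) means a(u, u) ≥ α ||u||_{H^1}² for every u ∈ H^1_0.
The interval has length L = 5, and Poincaré/coercivity depend only on L. Here a(u, u) = ∫(u')² + (8)·∫u².
Here c = 8 ≥ 1, so a(u,u) = ∫(u')² + c∫u² ≥ ∫(u')² + ∫u² = ||u||_{H^1}², i.e. α = 1 works. No larger α is possible: a(u,u) ≥ α||u||_{H^1}² means (1−α)∫(u')² ≥ (α−c)∫u², and for the modes u_n = sin(nπ(x−x₀)/L) (x₀ the left endpoint) one has ∫u_n²/∫(u_n')² = (L/(nπ))² → 0, so a(u_n,u_n)/||u_n||_{H^1}² → 1. Hence the optimal constant is α = 1.
Therefore α = 1.


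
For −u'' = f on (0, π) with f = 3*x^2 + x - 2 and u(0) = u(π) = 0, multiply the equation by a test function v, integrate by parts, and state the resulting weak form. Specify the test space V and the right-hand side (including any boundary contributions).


V = H^1_0(0, π) (so v(0) = v(π) = 0); weak form: ∫_0^π u'v' dx = ∫_0^π (3*x^2 + x - 2) v dx for all v ∈ V.

Multiply both sides by a test function v and integrate from 0 to π:
  ∫_0^π −u''(x) v(x) dx = ∫_0^π f(x) v(x) dx.
Integrate the LHS by parts once:
  ∫_0^π −u'' v dx = −[u'(x) v(x)]_0^π + ∫_0^π u'(x) v'(x) dx.
Thus ∫_0^π u'(x) v'(x) dx = ∫_0^π f(x) v(x) dx + [u'(x) v(x)]_0^π.
Choose V so that boundary terms are either known or forced to vanish.
u is Dirichlet: u(0) = u(π) = 0. Let V = H^1_0(0, π); then v(0) = v(π) = 0, and [u' v]_0^π = 0.
Weak formulation: find u (satisfying any essential BC) such that ∫_0^π u'(x) v'(x) dx = ∫_0^π f v dx for all v ∈ V.
Substituting f(x) = 3*x^2 + x - 2, the right-hand side is ∫_0^π (3*x^2 + x - 2) v dx.


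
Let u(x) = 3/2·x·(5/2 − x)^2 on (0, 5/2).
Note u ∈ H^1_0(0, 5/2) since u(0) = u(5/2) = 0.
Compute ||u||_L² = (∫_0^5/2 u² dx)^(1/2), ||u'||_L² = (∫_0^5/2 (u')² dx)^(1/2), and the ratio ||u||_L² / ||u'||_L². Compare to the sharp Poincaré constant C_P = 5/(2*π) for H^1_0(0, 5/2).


||u||_L² / ||u'||_L² = 5*sqrt(14)/28 < C_P = 5/(2*π).

u(x) = 3/2·x·(5/2 − x)^2, so u'(x) = 9*x^2/2 - 15*x + 75/8.
u(x) = 3/2·x·(5/2 − x)^2 vanishes at x = 0 and x = 5/2, so u ∈ H^1_0(0, 5/2). Differentiate via the product rule and integrate the resulting polynomials term by term.
  ∫_0^5/2 u² dx = ∫_0^5/2 (9*x^6/4 - 45*x^5/2 + 675*x^4/8 - 1125*x^3/8 + 5625*x^2/64) dx. Term by term:
    ∫_0^5/2 9*x^6/4 dx = 703125/3584;  ∫_0^5/2 -45*x^5/2 dx = -234375/256;  ∫_0^5/2 675*x^4/8 dx = 421875/256;
    ∫_0^5/2 -1125*x^3/8 dx = -703125/512;  ∫_0^5/2 5625*x^2/64 dx = 234375/512.
  Sum: 703125/3584 − 234375/256 + 421875/256 − 703125/512 + 234375/512 = 46875/3584.
  ∫_0^5/2 (u')² dx = ∫_0^5/2 (81*x^4/4 - 135*x^3 + 2475*x^2/8 - 1125*x/4 + 5625/64) dx. Term by term:
    ∫_0^5/2 81*x^4/4 dx = 50625/128;  ∫_0^5/2 -135*x^3 dx = -84375/64;  ∫_0^5/2 2475*x^2/8 dx = 103125/64;
    ∫_0^5/2 -1125*x/4 dx = -28125/32;  ∫_0^5/2 5625/64 dx = 28125/128.
  Sum: 50625/128 − 84375/64 + 103125/64 − 28125/32 + 28125/128 = 1875/64.
∫_0^5/2 u² dx = 46875/3584, so ||u||_L² = 125*sqrt(42)/224.
∫_0^5/2 (u')² dx = 1875/64, so ||u'||_L² = 25*sqrt(3)/8.
Ratio ||u||_L² / ||u'||_L² = 5*sqrt(14)/28.
Sharp Poincaré constant on H^1_0(0, 5/2) is C_P = L/π = 5/(2*π), achieved by sin(2*π/5·x).
A polynomial bump cannot attain the sharp Poincaré constant (only the first sine eigenfunction does), so the ratio is strictly less than C_P, consistent with ||u||_L² ≤ C_P ||u'||_L².


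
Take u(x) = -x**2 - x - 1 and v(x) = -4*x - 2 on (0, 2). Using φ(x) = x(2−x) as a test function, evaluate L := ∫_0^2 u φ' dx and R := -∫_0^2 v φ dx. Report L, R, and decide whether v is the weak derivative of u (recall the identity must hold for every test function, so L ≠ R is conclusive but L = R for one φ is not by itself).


LHS = 4, RHS = 8. No, v is not the weak derivative of u.

u(x) = -x**2 - x - 1, classical derivative u'(x) = -2*x - 1.
φ(x) = x(2−x), so φ'(x) = 2 - 2*x.
Note φ(0) = φ(2) = 0, so the boundary term u·φ vanishes.
LHS = ∫_0^2 u(x) φ'(x) dx = ∫_0^2 (2*x^3 - 2) dx. Term by term:
  ∫_0^2 2*x^3 dx = 8;  ∫_0^2 -2 dx = -4.
Sum: 8 − 4 = 4.
So LHS = 4.
∫_0^2 v(x) φ(x) dx = ∫_0^2 (4*x^3 - 6*x^2 - 4*x) dx. Term by term:
  ∫_0^2 4*x^3 dx = 16;  ∫_0^2 -6*x^2 dx = -16;  ∫_0^2 -4*x dx = -8.
Sum: 16 − 16 − 8 = -8.
So RHS = -∫_0^2 v(x) φ(x) dx = 8.
LHS − RHS = -4 ≠ 0, so the identity fails.
(For a valid weak derivative the identity must hold for EVERY test function, in particular this one. The failure shows v is NOT the weak derivative of u.)
Correct weak derivative would be u'(x) = -2*x - 1.


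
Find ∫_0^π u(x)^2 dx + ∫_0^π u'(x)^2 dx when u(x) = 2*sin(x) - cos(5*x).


||u||_{H^1(0,π)}^2 = 17*π

u'(x) = 5*sin(5*x) + 2*cos(x).
Expand u² and (u')² and integrate term by term on (0, π), using: for integers n ≥ 1, ∫_0^π sin²(nx) dx = ∫_0^π cos²(nx) dx = π/2; for n ≠ n', ∫_0^π sin(nx)sin(n'x) dx = ∫_0^π cos(nx)cos(n'x) dx = 0; and by product-to-sum, ∫_0^π sin(nx)cos(n'x) dx = ½∫_0^π [sin((n+n')x) + sin((n−n')x)] dx, which is 0 when n+n' is even and 2n/(n²−n'²) when n+n' is odd (it need not vanish on (0, π)).
  u² squared terms: (-1)²·∫cos(5x)² dx = 1·π/2 = π/2;  (2)²·∫sin(x)² dx = 4·π/2 = 2*π.
  u² cross terms: 2·(-1)·(2)·∫cos(5x)·sin(x) dx = -4·(0) = 0.
  So ∫_0^π u² dx = π/2 + 2*π + 0 = 5*π/2.
  (u')² squared terms: (2)²·∫cos(x)² dx = 4·π/2 = 2*π;  (5)²·∫sin(5x)² dx = 25·π/2 = 25*π/2.
  (u')² cross terms: 2·(2)·(5)·∫cos(x)·sin(5x) dx = 20·(0) = 0.
  So ∫_0^π (u')² dx = 2*π + 25*π/2 + 0 = 29*π/2.
||u||_{H^1}^2 = (5*π/2) + (29*π/2) = 17*π.


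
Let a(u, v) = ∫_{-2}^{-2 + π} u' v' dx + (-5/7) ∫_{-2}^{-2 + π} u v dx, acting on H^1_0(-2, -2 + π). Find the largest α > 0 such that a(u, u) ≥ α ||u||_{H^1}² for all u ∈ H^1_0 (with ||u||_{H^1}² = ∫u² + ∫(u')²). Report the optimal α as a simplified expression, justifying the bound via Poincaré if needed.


α = 1/7

Coercivity of a(·,·) on H^1_0(-2, -2 + π) means a(u, u) ≥ α ||u||_{H^1}² for every u ∈ H^1_0.
The interval has length L = π, and Poincaré/coercivity depend only on L. Here a(u, u) = ∫(u')² + (-5/7)·∫u².
Here c = -5/7 < 0 with |c| < (π/L)² = 1, so coercivity still holds. The condition a(u,u) ≥ α||u||_{H^1}² reads (1−α)∫(u')² ≥ (α−c)∫u². Any admissible α is ≤ 1 (rapidly oscillating u have ∫u²/∫(u')² → 0), and α = 1 would force 0 ≥ (1−c)∫u², impossible since c < 1; so 1−α > 0. By the sharp Poincaré inequality on H^1_0 of an interval of length L, ∫(u')² ≥ (π/L)²∫u² with equality for the first sine mode sin(π(x−x₀)/L) (x₀ the left endpoint), so the inequality holds for all u iff (1−α)(π/L)² ≥ α − c, i.e. α ≤ ((π/L)² + c)/((π/L)² + 1) = (1 + c(L/π)²)/(1 + (L/π)²). (Direct route, valid since c ≤ 0: Poincaré gives c∫u² ≥ c(L/π)²∫(u')², so a(u,u) ≥ (1 + c(L/π)²)∫(u')², while ||u||_{H^1}² ≤ (1 + (L/π)²)∫(u')²; dividing yields the same α.) With (π/L)² = 1 and c = -5/7, the largest admissible constant is α = ((π/L)² + c)/((π/L)² + 1).
Simplifying, α = 1/7.


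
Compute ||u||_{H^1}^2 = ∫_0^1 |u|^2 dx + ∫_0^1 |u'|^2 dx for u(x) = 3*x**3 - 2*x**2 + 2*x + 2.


||u||_{H^1}^2 = 759/35

The H^1 norm (squared) on an interval (0, L) is
  ||u||_{H^1}^2 = ∫_0^L u(x)^2 dx + ∫_0^L u'(x)^2 dx.
Compute u'(x) = 9*x**2 - 4*x + 2.
Then u(x)^2 = 9*x**6 - 12*x**5 + 16*x**4 + 4*x**3 - 4*x**2 + 8*x + 4 and u'(x)^2 = 81*x**4 - 72*x**3 + 52*x**2 - 16*x + 4.
Integrate each monomial from 0 to 1 using ∫_0^1 c·x^n dx = c·1^(n+1)/(n+1):
  ∫_0^1 u(x)^2 dx = ∫_0^1 (9*x^6 - 12*x^5 + 16*x^4 + 4*x^3 - 4*x^2 + 8*x + 4) dx. Term by term:
    ∫_0^1 9*x^6 dx = 9/7;  ∫_0^1 -12*x^5 dx = -2;  ∫_0^1 16*x^4 dx = 16/5;
    ∫_0^1 4*x^3 dx = 1;  ∫_0^1 -4*x^2 dx = -4/3;  ∫_0^1 8*x dx = 4;
    ∫_0^1 4 dx = 4.
  Sum: 9/7 − 2 + 16/5 + 1 − 4/3 + 4 + 4 = 1066/105.
  ∫_0^1 u'(x)^2 dx = ∫_0^1 (81*x^4 - 72*x^3 + 52*x^2 - 16*x + 4) dx. Term by term:
    ∫_0^1 81*x^4 dx = 81/5;  ∫_0^1 -72*x^3 dx = -18;  ∫_0^1 52*x^2 dx = 52/3;
    ∫_0^1 -16*x dx = -8;  ∫_0^1 4 dx = 4.
  Sum: 81/5 − 18 + 52/3 − 8 + 4 = 173/15.
Adding: ||u||_{H^1}^2 = 1066/105 + 173/15 = 759/35.
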